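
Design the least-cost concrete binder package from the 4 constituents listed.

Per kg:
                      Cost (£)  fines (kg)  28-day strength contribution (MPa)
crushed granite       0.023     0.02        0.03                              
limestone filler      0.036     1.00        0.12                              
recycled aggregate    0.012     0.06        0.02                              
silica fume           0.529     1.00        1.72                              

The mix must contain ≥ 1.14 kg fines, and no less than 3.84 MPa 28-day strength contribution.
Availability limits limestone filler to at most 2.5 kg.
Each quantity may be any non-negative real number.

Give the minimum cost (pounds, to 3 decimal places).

£1.179

Let x1 = kg of crushed granite, x2 = kg of limestone filler, x3 = kg of recycled aggregate, x4 = kg of silica fume.
Minimize 0.023x1 + 0.036x2 + 0.012x3 + 0.529x4 subject to:
  0.02x1 + 1x2 + 0.06x3 + 1x4 ≥ 1.14   (fines)
  0.03x1 + 0.12x2 + 0.02x3 + 1.72x4 ≥ 3.84   (28-day strength contribution)
  x2 ≤ 2.5
  x1, x2, x3, x4 ≥ 0.
At the optimum only limestone filler, silica fume are positive (crushed granite, recycled aggregate = 0). Binding constraints: 28-day strength contribution and the limestone filler cap.
Optimal quantities: limestone filler = 2.5 kg, silica fume = 2.058 kg.
Total cost: 0.036·2.5 + 0.529·2.058 = 1.17868.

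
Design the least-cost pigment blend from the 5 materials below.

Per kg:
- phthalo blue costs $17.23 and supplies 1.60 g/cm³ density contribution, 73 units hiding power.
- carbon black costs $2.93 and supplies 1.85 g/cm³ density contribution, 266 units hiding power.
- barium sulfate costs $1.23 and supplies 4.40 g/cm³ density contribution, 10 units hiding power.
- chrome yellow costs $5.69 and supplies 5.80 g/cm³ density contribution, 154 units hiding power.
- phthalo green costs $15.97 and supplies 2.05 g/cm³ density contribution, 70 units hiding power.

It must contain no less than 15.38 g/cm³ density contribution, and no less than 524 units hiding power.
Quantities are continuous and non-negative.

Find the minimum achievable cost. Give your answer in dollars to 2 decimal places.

Let x1 = kg of phthalo blue, x2 = kg of carbon black, x3 = kg of barium sulfate, x4 = kg of chrome yellow, x5 = kg of phthalo green.
Minimise 17.23x1 + 2.93x2 + 1.23x3 + 5.69x4 + 15.97x5 subject to:
  1.6x1 + 1.85x2 + 4.4x3 + 5.8x4 + 2.05x5 ≥ 15.38   (density contribution)
  73x1 + 266x2 + 10x3 + 154x4 + 70x5 ≥ 524   (hiding power)
  x1, x2, x3, x4, x5 ≥ 0.
The minimum-cost mix takes nothing from phthalo blue, chrome yellow, phthalo green — only carbon black, barium sulfate. Binding constraints: density contribution and hiding power.
So carbon black = 1.868 kg, barium sulfate = 2.71 kg.
Hence cost = 2.93·1.868 + 1.23·2.71 = $8.8065.

$8.81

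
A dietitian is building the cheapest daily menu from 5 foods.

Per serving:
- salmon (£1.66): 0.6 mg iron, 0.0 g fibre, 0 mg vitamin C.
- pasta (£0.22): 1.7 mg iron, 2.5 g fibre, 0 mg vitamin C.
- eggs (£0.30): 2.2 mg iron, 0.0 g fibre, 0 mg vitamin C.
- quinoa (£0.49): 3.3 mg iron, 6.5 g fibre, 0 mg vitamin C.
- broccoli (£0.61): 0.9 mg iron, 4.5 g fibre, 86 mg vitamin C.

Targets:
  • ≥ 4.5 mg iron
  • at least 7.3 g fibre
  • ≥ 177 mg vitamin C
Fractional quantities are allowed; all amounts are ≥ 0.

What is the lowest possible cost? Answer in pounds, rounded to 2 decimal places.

£1.60

This is a linear program. Let x1 = servings of salmon, x2 = servings of pasta, x3 = servings of eggs, x4 = servings of quinoa, x5 = servings of broccoli.
Minimize 1.66x1 + 0.22x2 + 0.3x3 + 0.49x4 + 0.61x5 s.t.:
  0.6x1 + 1.7x2 + 2.2x3 + 3.3x4 + 0.9x5 ≥ 4.5   (iron)
  2.5x2 + 6.5x4 + 4.5x5 ≥ 7.3   (fibre)
  86x5 ≥ 177   (vitamin C)
  x1, x2, x3, x4, x5 ≥ 0.
The optimal basis is {pasta, broccoli}; salmon, eggs, quinoa drop out. Binding constraints: iron and vitamin C.
That vertex is x2 = 1.557, x5 = 2.058.
Hence cost = 0.22·1.557 + 0.61·2.058 = £1.5979.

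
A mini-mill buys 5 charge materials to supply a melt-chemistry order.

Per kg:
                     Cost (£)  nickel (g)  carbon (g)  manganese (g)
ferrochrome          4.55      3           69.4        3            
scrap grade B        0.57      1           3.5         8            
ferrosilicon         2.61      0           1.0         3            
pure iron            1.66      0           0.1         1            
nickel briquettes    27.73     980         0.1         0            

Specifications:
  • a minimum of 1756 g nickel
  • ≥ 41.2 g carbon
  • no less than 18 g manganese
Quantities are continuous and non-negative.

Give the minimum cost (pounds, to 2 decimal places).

£52.98

Let x1 = kg of ferrochrome, x2 = kg of scrap grade B, x3 = kg of ferrosilicon, x4 = kg of pure iron, x5 = kg of nickel briquettes.
Minimize 4.55x1 + 0.57x2 + 2.61x3 + 1.66x4 + 27.73x5 subject to:
  3x1 + 1x2 + 980x5 ≥ 1756   (nickel)
  69.4x1 + 3.5x2 + 1x3 + 0.1x4 + 0.1x5 ≥ 41.2   (carbon)
  3x1 + 8x2 + 3x3 + 1x4 ≥ 18   (manganese)
  x1, x2, x3, x4, x5 ≥ 0.
The cheapest feasible vertex uses only ferrochrome, scrap grade B, nickel briquettes; ferrosilicon, pure iron are not used. There the nickel, carbon, manganese constraints are tight.
Optimal quantities: ferrochrome = 0.48682 kg, scrap grade B = 2.0674 kg, nickel briquettes = 1.7882 kg.
Hence cost = 4.55·0.48682 + 0.57·2.0674 + 27.73·1.7882 = £52.9802.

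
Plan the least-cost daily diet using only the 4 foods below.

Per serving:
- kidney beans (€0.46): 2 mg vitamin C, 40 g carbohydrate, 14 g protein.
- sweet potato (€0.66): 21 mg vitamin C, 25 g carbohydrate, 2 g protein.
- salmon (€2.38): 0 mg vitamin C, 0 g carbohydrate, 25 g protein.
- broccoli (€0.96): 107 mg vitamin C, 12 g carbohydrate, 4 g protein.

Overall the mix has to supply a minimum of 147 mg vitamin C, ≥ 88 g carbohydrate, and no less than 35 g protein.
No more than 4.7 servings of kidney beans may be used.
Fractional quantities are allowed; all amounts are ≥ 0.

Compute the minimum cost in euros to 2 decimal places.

Let x1 = servings of kidney beans, x2 = servings of sweet potato, x3 = servings of salmon, x4 = servings of broccoli.
Minimize 0.46x1 + 0.66x2 + 2.38x3 + 0.96x4 s.t.:
  2x1 + 21x2 + 107x4 ≥ 147   (vitamin C)
  40x1 + 25x2 + 12x4 ≥ 88   (carbohydrate)
  14x1 + 2x2 + 25x3 + 4x4 ≥ 35   (protein)
  x1 ≤ 4.7
  x1, x2, x3, x4 ≥ 0.
The cheapest feasible vertex uses only kidney beans, broccoli; sweet potato, salmon are not used. The vitamin C and protein requirements are met with equality.
Solving gives x1 = 2.119, x4 = 1.334.
Total cost: 0.46·2.119 + 0.96·1.334 = 2.2554.

€2.26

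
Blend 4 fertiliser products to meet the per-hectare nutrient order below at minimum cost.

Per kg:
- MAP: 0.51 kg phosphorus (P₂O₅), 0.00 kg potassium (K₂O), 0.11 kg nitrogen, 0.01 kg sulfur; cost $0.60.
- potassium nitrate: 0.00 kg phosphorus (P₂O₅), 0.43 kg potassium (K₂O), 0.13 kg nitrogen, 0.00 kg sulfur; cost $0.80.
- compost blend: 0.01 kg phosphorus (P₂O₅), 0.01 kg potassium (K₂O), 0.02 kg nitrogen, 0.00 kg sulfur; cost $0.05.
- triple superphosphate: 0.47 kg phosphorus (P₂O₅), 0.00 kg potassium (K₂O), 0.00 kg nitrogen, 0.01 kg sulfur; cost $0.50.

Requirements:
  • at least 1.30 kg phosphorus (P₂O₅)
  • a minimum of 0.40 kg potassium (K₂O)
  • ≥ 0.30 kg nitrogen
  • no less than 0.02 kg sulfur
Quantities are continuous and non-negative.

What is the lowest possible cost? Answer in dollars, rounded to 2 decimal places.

This is a linear program. Let x1 = kg of MAP, x2 = kg of potassium nitrate, x3 = kg of compost blend, x4 = kg of triple superphosphate.
Minimise 0.6x1 + 0.8x2 + 0.05x3 + 0.5x4 s.t.:
  0.51x1 + 0.01x3 + 0.47x4 ≥ 1.3   (phosphorus (P₂O₅))
  0.43x2 + 0.01x3 ≥ 0.4   (potassium (K₂O))
  0.11x1 + 0.13x2 + 0.02x3 ≥ 0.3   (nitrogen)
  0.01x1 + 0.01x4 ≥ 0.02   (sulfur)
  x1, x2, x3, x4 ≥ 0.
At the optimum only MAP, potassium nitrate, triple superphosphate are positive (compost blend = 0). There the phosphorus (P₂O₅), potassium (K₂O), nitrogen constraints are tight.
Solving gives x1 = 1.628, x2 = 0.9302, x4 = 0.9995.
Total cost: 0.6·1.628 + 0.8·0.9302 + 0.5·0.9995 = 2.2207.

$2.22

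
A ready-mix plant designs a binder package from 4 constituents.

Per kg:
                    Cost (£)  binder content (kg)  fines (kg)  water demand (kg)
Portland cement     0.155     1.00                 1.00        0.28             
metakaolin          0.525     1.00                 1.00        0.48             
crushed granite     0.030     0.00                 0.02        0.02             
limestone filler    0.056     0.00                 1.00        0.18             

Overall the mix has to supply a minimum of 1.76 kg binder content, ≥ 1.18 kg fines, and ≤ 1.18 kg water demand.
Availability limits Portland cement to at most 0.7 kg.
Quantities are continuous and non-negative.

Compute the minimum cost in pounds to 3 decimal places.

Treat it as an LP. Let x1 = kg of Portland cement, x2 = kg of metakaolin, x3 = kg of crushed granite, x4 = kg of limestone filler.
min 0.155x1 + 0.525x2 + 0.03x3 + 0.056x4 s.t.:
  1x1 + 1x2 ≥ 1.76   (binder content)
  1x1 + 1x2 + 0.02x3 + 1x4 ≥ 1.18   (fines)
  0.28x1 + 0.48x2 + 0.02x3 + 0.18x4 ≤ 1.18   (water demand)
  x1 ≤ 0.7
  x1, x2, x3, x4 ≥ 0.
The minimum-cost mix takes nothing from crushed granite, limestone filler — only Portland cement, metakaolin. Binding constraints: binder content and the Portland cement cap.
That vertex is x1 = 0.7, x2 = 1.06.
Objective = 0.155·0.7 + 0.525·1.06 = 0.66500.

£0.665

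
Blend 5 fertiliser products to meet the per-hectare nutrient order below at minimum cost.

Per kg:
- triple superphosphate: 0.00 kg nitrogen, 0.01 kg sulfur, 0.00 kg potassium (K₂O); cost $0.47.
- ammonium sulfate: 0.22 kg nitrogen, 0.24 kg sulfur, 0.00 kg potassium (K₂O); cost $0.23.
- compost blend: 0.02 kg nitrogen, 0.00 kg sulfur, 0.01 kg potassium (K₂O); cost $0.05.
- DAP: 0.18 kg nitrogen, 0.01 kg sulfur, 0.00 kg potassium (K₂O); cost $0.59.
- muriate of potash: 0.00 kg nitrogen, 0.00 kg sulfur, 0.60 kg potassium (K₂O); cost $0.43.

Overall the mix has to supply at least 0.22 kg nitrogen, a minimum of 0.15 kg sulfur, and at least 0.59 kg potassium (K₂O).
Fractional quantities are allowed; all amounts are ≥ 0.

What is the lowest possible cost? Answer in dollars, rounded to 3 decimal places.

$0.653

Let x1 = kg of triple superphosphate, x2 = kg of ammonium sulfate, x3 = kg of compost blend, x4 = kg of DAP, x5 = kg of muriate of potash.
min 0.47x1 + 0.23x2 + 0.05x3 + 0.59x4 + 0.43x5 s.t.:
  0.22x2 + 0.02x3 + 0.18x4 ≥ 0.22   (nitrogen)
  0.01x1 + 0.24x2 + 0.01x4 ≥ 0.15   (sulfur)
  0.01x3 + 0.6x5 ≥ 0.59   (potassium (K₂O))
  x1, x2, x3, x4, x5 ≥ 0.
The minimum-cost mix takes nothing from triple superphosphate, compost blend, DAP — only ammonium sulfate, muriate of potash. There the nitrogen and potassium (K₂O) constraints are tight.
Optimal quantities: ammonium sulfate = 1 kg, muriate of potash = 0.9833 kg.
Cost = 0.23·1 + 0.43·0.9833 = 0.65282.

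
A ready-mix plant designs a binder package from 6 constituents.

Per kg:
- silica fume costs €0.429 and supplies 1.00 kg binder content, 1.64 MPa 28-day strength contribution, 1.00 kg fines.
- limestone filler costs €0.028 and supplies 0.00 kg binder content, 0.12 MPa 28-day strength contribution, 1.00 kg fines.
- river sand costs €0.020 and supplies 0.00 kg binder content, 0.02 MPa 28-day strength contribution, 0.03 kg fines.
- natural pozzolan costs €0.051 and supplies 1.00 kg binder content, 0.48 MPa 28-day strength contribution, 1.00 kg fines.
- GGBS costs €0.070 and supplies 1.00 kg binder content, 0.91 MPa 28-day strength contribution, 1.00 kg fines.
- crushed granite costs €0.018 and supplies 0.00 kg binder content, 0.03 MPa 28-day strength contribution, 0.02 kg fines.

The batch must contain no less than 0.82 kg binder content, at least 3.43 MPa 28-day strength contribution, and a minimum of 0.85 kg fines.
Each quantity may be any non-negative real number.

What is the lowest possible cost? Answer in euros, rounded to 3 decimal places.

Set it up as a linear program. Let x1 = kg of silica fume, x2 = kg of limestone filler, x3 = kg of river sand, x4 = kg of natural pozzolan, x5 = kg of GGBS, x6 = kg of crushed granite.
Minimize 0.429x1 + 0.028x2 + 0.02x3 + 0.051x4 + 0.07x5 + 0.018x6 with:
  1x1 + 1x4 + 1x5 ≥ 0.82   (binder content)
  1.64x1 + 0.12x2 + 0.02x3 + 0.48x4 + 0.91x5 + 0.03x6 ≥ 3.43   (28-day strength contribution)
  1x1 + 1x2 + 0.03x3 + 1x4 + 1x5 + 0.02x6 ≥ 0.85   (fines)
  x1, x2, x3, x4, x5, x6 ≥ 0.
At the optimum only GGBS is positive (silica fume, limestone filler, river sand, natural pozzolan, crushed granite = 0). Binding constraint: 28-day strength contribution.
So GGBS = 3.769 kg.
Hence cost = 0.07·3.769 = €0.26383.

€0.264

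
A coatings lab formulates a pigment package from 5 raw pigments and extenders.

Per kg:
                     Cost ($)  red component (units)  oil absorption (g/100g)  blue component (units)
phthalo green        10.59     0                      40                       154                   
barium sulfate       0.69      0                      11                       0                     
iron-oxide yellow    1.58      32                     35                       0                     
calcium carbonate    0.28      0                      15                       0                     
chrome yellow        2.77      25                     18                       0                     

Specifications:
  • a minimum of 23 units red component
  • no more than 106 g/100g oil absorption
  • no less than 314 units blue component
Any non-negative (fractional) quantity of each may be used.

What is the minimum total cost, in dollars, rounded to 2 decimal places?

$22.85

Treat it as an LP. Let x1 = kg of phthalo green, x2 = kg of barium sulfate, x3 = kg of iron-oxide yellow, x4 = kg of calcium carbonate, x5 = kg of chrome yellow.
Minimise 10.59x1 + 0.69x2 + 1.58x3 + 0.28x4 + 2.77x5 subject to:
  32x3 + 25x5 ≥ 23   (red component)
  40x1 + 11x2 + 35x3 + 15x4 + 18x5 ≤ 106   (oil absorption)
  154x1 ≥ 314   (blue component)
  x1, x2, x3, x4, x5 ≥ 0.
The minimum-cost mix takes nothing from barium sulfate, calcium carbonate — only phthalo green, iron-oxide yellow, chrome yellow. The red component, oil absorption, blue component requirements are met with equality.
Solving gives x1 = 2.039, x3 = 0.659, x5 = 0.07649.
Hence cost = 10.59·2.039 + 1.58·0.659 + 2.77·0.07649 = $22.8461.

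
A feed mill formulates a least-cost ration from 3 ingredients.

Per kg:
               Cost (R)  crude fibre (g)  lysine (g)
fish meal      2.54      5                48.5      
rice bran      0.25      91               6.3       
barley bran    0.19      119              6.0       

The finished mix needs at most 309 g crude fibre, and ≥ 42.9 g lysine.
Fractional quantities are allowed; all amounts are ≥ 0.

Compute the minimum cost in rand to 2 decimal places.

Let x1 = kg of fish meal, x2 = kg of rice bran, x3 = kg of barley bran.
Minimize 2.54x1 + 0.25x2 + 0.19x3 subject to:
  5x1 + 91x2 + 119x3 ≤ 309   (crude fibre)
  48.5x1 + 6.3x2 + 6x3 ≥ 42.9   (lysine)
  x1, x2, x3 ≥ 0.
The minimum-cost mix takes nothing from rice bran — only fish meal, barley bran. Binding constraints: crude fibre and lysine.
Optimal quantities: fish meal = 0.5662 kg, barley bran = 2.573 kg.
Objective = 2.54·0.5662 + 0.19·2.573 = 1.9270.

R1.93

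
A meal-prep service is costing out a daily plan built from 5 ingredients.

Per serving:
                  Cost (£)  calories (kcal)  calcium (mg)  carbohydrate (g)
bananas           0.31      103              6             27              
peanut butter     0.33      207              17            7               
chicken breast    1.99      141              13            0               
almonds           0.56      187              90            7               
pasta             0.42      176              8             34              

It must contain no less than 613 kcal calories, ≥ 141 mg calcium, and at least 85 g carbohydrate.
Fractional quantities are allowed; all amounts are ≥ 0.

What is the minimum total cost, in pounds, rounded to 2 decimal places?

£1.68

Let x1 = servings of bananas, x2 = servings of peanut butter, x3 = servings of chicken breast, x4 = servings of almonds, x5 = servings of pasta.
Minimize 0.31x1 + 0.33x2 + 1.99x3 + 0.56x4 + 0.42x5 subject to:
  103x1 + 207x2 + 141x3 + 187x4 + 176x5 ≥ 613   (calories)
  6x1 + 17x2 + 13x3 + 90x4 + 8x5 ≥ 141   (calcium)
  27x1 + 7x2 + 7x4 + 34x5 ≥ 85   (carbohydrate)
  x1, x2, x3, x4, x5 ≥ 0.
The cheapest feasible vertex uses only bananas, almonds, pasta; peanut butter, chicken breast are not used. Binding constraints: calories, calcium, carbohydrate.
So bananas = 0.9256 servings, almonds = 1.373 servings, pasta = 1.482 servings.
Total cost: 0.31·0.9256 + 0.56·1.373 + 0.42·1.482 = 1.6783.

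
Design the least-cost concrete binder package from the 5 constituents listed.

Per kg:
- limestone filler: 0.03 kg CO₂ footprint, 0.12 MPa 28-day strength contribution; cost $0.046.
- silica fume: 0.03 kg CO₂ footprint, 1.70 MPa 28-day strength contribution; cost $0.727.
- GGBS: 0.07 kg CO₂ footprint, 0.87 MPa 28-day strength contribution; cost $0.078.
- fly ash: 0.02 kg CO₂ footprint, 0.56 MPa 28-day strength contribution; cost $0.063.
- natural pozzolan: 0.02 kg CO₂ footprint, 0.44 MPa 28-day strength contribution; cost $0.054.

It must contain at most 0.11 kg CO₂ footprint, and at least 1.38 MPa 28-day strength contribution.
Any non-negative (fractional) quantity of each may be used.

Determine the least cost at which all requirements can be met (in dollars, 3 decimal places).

Let x1 = kg of limestone filler, x2 = kg of silica fume, x3 = kg of GGBS, x4 = kg of fly ash, x5 = kg of natural pozzolan.
Minimize 0.046x1 + 0.727x2 + 0.078x3 + 0.063x4 + 0.054x5 s.t.:
  0.03x1 + 0.03x2 + 0.07x3 + 0.02x4 + 0.02x5 ≤ 0.11   (CO₂ footprint)
  0.12x1 + 1.7x2 + 0.87x3 + 0.56x4 + 0.44x5 ≥ 1.38   (28-day strength contribution)
  x1, x2, x3, x4, x5 ≥ 0.
The minimum-cost mix takes nothing from limestone filler, silica fume, natural pozzolan — only GGBS, fly ash. Binding constraints: CO₂ footprint and 28-day strength contribution.
Optimal quantities: GGBS = 1.56 kg, fly ash = 0.04128 kg.
Objective = 0.078·1.56 + 0.063·0.04128 = 0.12428.

$0.124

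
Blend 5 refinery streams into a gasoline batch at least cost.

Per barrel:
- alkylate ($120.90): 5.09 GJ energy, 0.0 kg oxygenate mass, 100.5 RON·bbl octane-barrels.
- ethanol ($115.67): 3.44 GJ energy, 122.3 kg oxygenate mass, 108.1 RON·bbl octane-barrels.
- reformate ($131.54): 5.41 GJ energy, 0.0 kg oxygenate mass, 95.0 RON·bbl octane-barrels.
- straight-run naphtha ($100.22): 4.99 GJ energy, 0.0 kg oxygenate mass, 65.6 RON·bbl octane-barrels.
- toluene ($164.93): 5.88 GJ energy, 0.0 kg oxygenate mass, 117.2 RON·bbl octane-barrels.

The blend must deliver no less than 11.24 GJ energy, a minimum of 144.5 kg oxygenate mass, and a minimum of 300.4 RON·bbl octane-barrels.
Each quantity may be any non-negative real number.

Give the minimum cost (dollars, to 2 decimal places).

Treat it as an LP. Let x1 = barrels of alkylate, x2 = barrels of ethanol, x3 = barrels of reformate, x4 = barrels of straight-run naphtha, x5 = barrels of toluene.
Minimize 120.9x1 + 115.67x2 + 131.54x3 + 100.22x4 + 164.93x5 with:
  5.09x1 + 3.44x2 + 5.41x3 + 4.99x4 + 5.88x5 ≥ 11.24   (energy)
  122.3x2 ≥ 144.5   (oxygenate mass)
  100.5x1 + 108.1x2 + 95x3 + 65.6x4 + 117.2x5 ≥ 300.4   (octane-barrels)
  x1, x2, x3, x4, x5 ≥ 0.
The minimum-cost mix takes nothing from reformate, straight-run naphtha, toluene — only alkylate, ethanol. There the energy and octane-barrels constraints are tight.
Optimal quantities: alkylate = 0.888313 barrels, ethanol = 1.95305 barrels.
Hence cost = 120.9·0.888313 + 115.67·1.95305 = $333.3063.

$333.31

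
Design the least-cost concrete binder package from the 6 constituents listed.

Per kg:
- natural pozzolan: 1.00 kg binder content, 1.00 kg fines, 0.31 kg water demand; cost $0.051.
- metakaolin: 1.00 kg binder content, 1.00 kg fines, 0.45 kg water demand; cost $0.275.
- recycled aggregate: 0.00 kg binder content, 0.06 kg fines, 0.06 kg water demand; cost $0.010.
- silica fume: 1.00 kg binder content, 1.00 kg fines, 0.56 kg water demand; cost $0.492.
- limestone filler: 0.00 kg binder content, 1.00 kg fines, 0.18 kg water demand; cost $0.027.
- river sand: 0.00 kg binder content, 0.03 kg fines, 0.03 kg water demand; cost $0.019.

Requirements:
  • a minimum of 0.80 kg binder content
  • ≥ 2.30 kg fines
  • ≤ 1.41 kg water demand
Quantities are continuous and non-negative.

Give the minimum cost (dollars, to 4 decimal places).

Set it up as a linear program. Let x1 = kg of natural pozzolan, x2 = kg of metakaolin, x3 = kg of recycled aggregate, x4 = kg of silica fume, x5 = kg of limestone filler, x6 = kg of river sand.
Minimise 0.051x1 + 0.275x2 + 0.01x3 + 0.492x4 + 0.027x5 + 0.019x6 s.t.:
  1x1 + 1x2 + 1x4 ≥ 0.8   (binder content)
  1x1 + 1x2 + 0.06x3 + 1x4 + 1x5 + 0.03x6 ≥ 2.3   (fines)
  0.31x1 + 0.45x2 + 0.06x3 + 0.56x4 + 0.18x5 + 0.03x6 ≤ 1.41   (water demand)
  x1, x2, x3, x4, x5, x6 ≥ 0.
The minimum-cost mix takes nothing from metakaolin, recycled aggregate, silica fume, river sand — only natural pozzolan, limestone filler. There the binder content and fines constraints are tight.
So natural pozzolan = 0.8 kg, limestone filler = 1.5 kg.
Total cost: 0.051·0.8 + 0.027·1.5 = 0.081300.

$0.0813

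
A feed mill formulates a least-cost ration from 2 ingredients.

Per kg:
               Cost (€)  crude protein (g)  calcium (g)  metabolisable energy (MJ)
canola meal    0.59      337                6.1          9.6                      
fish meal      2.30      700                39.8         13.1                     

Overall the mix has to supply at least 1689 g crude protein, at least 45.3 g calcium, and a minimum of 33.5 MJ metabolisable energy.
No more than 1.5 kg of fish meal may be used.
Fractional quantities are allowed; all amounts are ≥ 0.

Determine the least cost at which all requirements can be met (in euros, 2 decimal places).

Set it up as a linear program. Let x1 = kg of canola meal, x2 = kg of fish meal.
Minimise 0.59x1 + 2.3x2 s.t.:
  337x1 + 700x2 ≥ 1689   (crude protein)
  6.1x1 + 39.8x2 ≥ 45.3   (calcium)
  9.6x1 + 13.1x2 ≥ 33.5   (metabolisable energy)
  x2 ≤ 1.5
  x1, x2 ≥ 0.
Both inputs are positive at the optimum. The crude protein and calcium requirements are met with equality.
So canola meal = 3.884 kg, fish meal = 0.5429 kg.
Cost = 0.59·3.884 + 2.3·0.5429 = 3.5402.

€3.54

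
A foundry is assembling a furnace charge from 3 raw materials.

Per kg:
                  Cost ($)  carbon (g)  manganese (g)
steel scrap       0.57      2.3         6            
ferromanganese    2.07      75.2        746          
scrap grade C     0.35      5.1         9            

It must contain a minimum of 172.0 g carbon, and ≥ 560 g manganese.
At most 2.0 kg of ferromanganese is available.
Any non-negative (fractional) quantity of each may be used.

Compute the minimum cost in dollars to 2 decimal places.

$5.62

Let x1 = kg of steel scrap, x2 = kg of ferromanganese, x3 = kg of scrap grade C.
min 0.57x1 + 2.07x2 + 0.35x3 subject to:
  2.3x1 + 75.2x2 + 5.1x3 ≥ 172   (carbon)
  6x1 + 746x2 + 9x3 ≥ 560   (manganese)
  x2 ≤ 2
  x1, x2, x3 ≥ 0.
The optimal basis is {ferromanganese, scrap grade C}; steel scrap drops out. There the carbon and the ferromanganese cap constraints are tight.
That vertex is x2 = 2, x3 = 4.235.
Hence cost = 2.07·2 + 0.35·4.235 = $5.6223.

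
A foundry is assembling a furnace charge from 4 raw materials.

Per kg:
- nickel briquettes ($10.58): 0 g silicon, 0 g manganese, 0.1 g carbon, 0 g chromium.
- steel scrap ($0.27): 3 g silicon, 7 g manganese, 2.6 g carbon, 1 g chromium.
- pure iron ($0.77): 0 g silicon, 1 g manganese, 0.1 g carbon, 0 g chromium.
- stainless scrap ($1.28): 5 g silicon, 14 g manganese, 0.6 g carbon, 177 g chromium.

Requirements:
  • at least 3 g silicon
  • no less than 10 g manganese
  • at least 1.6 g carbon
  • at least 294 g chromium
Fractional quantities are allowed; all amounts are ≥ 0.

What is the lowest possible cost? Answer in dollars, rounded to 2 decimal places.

$2.19

This is a linear program. Let x1 = kg of nickel briquettes, x2 = kg of steel scrap, x3 = kg of pure iron, x4 = kg of stainless scrap.
Minimise 10.58x1 + 0.27x2 + 0.77x3 + 1.28x4 subject to:
  3x2 + 5x4 ≥ 3   (silicon)
  7x2 + 1x3 + 14x4 ≥ 10   (manganese)
  0.1x1 + 2.6x2 + 0.1x3 + 0.6x4 ≥ 1.6   (carbon)
  1x2 + 177x4 ≥ 294   (chromium)
  x1, x2, x3, x4 ≥ 0.
The cheapest feasible vertex uses only steel scrap, stainless scrap; nickel briquettes, pure iron are not used. The carbon and chromium requirements are met with equality.
That vertex is x2 = 0.2324, x4 = 1.66.
Objective = 0.27·0.2324 + 1.28·1.66 = 2.1875.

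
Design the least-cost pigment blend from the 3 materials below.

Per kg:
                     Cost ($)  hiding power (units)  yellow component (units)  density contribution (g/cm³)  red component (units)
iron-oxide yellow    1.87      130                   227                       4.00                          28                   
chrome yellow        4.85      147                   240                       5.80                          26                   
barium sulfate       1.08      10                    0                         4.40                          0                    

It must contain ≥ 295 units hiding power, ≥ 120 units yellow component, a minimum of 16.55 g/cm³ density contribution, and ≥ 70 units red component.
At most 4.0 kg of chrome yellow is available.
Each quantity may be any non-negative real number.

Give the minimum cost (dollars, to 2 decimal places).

Let x1 = kg of iron-oxide yellow, x2 = kg of chrome yellow, x3 = kg of barium sulfate.
Minimise 1.87x1 + 4.85x2 + 1.08x3 subject to:
  130x1 + 147x2 + 10x3 ≥ 295   (hiding power)
  227x1 + 240x2 ≥ 120   (yellow component)
  4x1 + 5.8x2 + 4.4x3 ≥ 16.55   (density contribution)
  28x1 + 26x2 ≥ 70   (red component)
  x2 ≤ 4
  x1, x2, x3 ≥ 0.
The minimum-cost mix takes nothing from chrome yellow — only iron-oxide yellow, barium sulfate. There the density contribution and red component constraints are tight.
So iron-oxide yellow = 2.5 kg, barium sulfate = 1.489 kg.
Hence cost = 1.87·2.5 + 1.08·1.489 = $6.2831.

$6.28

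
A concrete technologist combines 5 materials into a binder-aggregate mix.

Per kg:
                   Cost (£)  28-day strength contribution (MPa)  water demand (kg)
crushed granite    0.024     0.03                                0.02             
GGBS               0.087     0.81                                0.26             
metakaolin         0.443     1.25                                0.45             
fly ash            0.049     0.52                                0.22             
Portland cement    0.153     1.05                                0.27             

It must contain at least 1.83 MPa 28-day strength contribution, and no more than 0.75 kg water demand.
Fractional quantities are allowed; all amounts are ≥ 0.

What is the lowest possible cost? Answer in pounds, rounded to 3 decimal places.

£0.176

Treat it as an LP. Let x1 = kg of crushed granite, x2 = kg of GGBS, x3 = kg of metakaolin, x4 = kg of fly ash, x5 = kg of Portland cement.
min 0.024x1 + 0.087x2 + 0.443x3 + 0.049x4 + 0.153x5 s.t.:
  0.03x1 + 0.81x2 + 1.25x3 + 0.52x4 + 1.05x5 ≥ 1.83   (28-day strength contribution)
  0.02x1 + 0.26x2 + 0.45x3 + 0.22x4 + 0.27x5 ≤ 0.75   (water demand)
  x1, x2, x3, x4, x5 ≥ 0.
The cheapest feasible vertex uses only GGBS, fly ash; crushed granite, metakaolin, Portland cement are not used. The 28-day strength contribution and water demand requirements are met with equality.
So GGBS = 0.293 kg, fly ash = 3.063 kg.
Cost = 0.087·0.293 + 0.049·3.063 = 0.17558.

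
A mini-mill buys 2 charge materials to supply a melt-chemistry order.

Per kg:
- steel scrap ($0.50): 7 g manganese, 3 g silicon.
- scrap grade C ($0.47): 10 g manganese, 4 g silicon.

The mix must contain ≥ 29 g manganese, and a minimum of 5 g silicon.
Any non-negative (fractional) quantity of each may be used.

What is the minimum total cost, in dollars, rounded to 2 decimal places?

$1.36

Treat it as an LP. Let x1 = kg of steel scrap, x2 = kg of scrap grade C.
Minimise 0.5x1 + 0.47x2 subject to:
  7x1 + 10x2 ≥ 29   (manganese)
  3x1 + 4x2 ≥ 5   (silicon)
  x1, x2 ≥ 0.
The optimal basis is {scrap grade C}; steel scrap drops out. There the manganese constraint is tight.
That vertex is x2 = 2.9.
Objective = 0.47·2.9 = 1.3630.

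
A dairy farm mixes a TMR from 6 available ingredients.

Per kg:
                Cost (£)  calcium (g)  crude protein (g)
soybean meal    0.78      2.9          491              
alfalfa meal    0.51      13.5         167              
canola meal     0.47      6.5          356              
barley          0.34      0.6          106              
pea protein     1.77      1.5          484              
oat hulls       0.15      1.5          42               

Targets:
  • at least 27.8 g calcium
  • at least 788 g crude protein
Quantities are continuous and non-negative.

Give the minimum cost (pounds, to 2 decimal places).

£1.41

Let x1 = kg of soybean meal, x2 = kg of alfalfa meal, x3 = kg of canola meal, x4 = kg of barley, x5 = kg of pea protein, x6 = kg of oat hulls.
Minimise 0.78x1 + 0.51x2 + 0.47x3 + 0.34x4 + 1.77x5 + 0.15x6 with:
  2.9x1 + 13.5x2 + 6.5x3 + 0.6x4 + 1.5x5 + 1.5x6 ≥ 27.8   (calcium)
  491x1 + 167x2 + 356x3 + 106x4 + 484x5 + 42x6 ≥ 788   (crude protein)
  x1, x2, x3, x4, x5, x6 ≥ 0.
At the optimum only alfalfa meal, canola meal are positive (soybean meal, barley, pea protein, oat hulls = 0). There the calcium and crude protein constraints are tight.
That vertex is x2 = 1.283, x3 = 1.611.
Total cost: 0.51·1.283 + 0.47·1.611 = 1.4115.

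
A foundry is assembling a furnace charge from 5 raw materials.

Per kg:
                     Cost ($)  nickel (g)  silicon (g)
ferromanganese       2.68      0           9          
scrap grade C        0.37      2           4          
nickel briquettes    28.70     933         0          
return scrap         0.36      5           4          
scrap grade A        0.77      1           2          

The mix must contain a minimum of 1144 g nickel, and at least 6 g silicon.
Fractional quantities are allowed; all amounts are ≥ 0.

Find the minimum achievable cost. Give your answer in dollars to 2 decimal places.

Set it up as a linear program. Let x1 = kg of ferromanganese, x2 = kg of scrap grade C, x3 = kg of nickel briquettes, x4 = kg of return scrap, x5 = kg of scrap grade A.
Minimise 2.68x1 + 0.37x2 + 28.7x3 + 0.36x4 + 0.77x5 subject to:
  2x2 + 933x3 + 5x4 + 1x5 ≥ 1144   (nickel)
  9x1 + 4x2 + 4x4 + 2x5 ≥ 6   (silicon)
  x1, x2, x3, x4, x5 ≥ 0.
The minimum-cost mix takes nothing from ferromanganese, scrap grade C, scrap grade A — only nickel briquettes, return scrap. Binding constraints: nickel and silicon.
Solving gives x3 = 1.218, x4 = 1.5.
Objective = 28.7·1.218 + 0.36·1.5 = 35.4966.

$35.50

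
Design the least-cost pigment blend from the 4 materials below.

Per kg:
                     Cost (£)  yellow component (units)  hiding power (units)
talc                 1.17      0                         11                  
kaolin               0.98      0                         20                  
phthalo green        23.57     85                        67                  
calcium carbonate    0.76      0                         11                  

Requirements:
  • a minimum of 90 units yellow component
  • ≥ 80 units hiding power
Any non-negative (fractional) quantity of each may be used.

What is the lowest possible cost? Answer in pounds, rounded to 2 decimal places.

This is a linear program. Let x1 = kg of talc, x2 = kg of kaolin, x3 = kg of phthalo green, x4 = kg of calcium carbonate.
Minimise 1.17x1 + 0.98x2 + 23.57x3 + 0.76x4 with:
  85x3 ≥ 90   (yellow component)
  11x1 + 20x2 + 67x3 + 11x4 ≥ 80   (hiding power)
  x1, x2, x3, x4 ≥ 0.
At the optimum only kaolin, phthalo green are positive (talc, calcium carbonate = 0). The yellow component and hiding power requirements are met with equality.
That vertex is x2 = 0.4529, x3 = 1.059.
Cost = 0.98·0.4529 + 23.57·1.059 = 25.4045.

£25.40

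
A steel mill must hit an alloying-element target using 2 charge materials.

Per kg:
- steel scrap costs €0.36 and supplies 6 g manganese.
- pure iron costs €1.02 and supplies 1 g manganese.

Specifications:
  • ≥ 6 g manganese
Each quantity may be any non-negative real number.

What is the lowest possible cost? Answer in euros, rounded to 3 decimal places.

This is a linear program. Let x1 = kg of steel scrap, x2 = kg of pure iron.
Minimize 0.36x1 + 1.02x2 with:
  6x1 + 1x2 ≥ 6   (manganese)
  x1, x2 ≥ 0.
The minimum-cost mix takes nothing from pure iron — only steel scrap. There the manganese constraint is tight.
So steel scrap = 1 kg.
Objective = 0.36·1 = 0.36000.

€0.360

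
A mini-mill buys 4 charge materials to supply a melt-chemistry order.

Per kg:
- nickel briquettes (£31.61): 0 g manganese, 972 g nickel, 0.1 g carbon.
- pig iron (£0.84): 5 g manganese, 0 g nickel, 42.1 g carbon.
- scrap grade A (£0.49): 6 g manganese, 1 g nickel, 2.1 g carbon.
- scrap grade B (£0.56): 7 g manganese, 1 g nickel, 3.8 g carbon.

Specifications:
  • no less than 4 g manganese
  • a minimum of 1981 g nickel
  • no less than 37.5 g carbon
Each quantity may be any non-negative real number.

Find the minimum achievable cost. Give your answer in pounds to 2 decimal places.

Set it up as a linear program. Let x1 = kg of nickel briquettes, x2 = kg of pig iron, x3 = kg of scrap grade A, x4 = kg of scrap grade B.
Minimise 31.61x1 + 0.84x2 + 0.49x3 + 0.56x4 s.t.:
  5x2 + 6x3 + 7x4 ≥ 4   (manganese)
  972x1 + 1x3 + 1x4 ≥ 1981   (nickel)
  0.1x1 + 42.1x2 + 2.1x3 + 3.8x4 ≥ 37.5   (carbon)
  x1, x2, x3, x4 ≥ 0.
The optimal basis is {nickel briquettes, pig iron}; scrap grade A, scrap grade B drop out. The nickel and carbon requirements are met with equality.
Solving gives x1 = 2.038, x2 = 0.8859.
Total cost: 31.61·2.038 + 0.84·0.8859 = 65.1653.

£65.17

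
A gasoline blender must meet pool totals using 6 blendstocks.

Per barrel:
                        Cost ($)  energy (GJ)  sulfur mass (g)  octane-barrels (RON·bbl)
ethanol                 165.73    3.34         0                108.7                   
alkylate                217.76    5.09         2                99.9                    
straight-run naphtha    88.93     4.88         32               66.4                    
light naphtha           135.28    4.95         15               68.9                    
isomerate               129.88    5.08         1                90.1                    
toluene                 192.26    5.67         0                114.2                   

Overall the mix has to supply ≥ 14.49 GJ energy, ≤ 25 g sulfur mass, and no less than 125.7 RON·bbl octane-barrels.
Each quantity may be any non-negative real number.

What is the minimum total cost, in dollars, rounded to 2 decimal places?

Let x1 = barrels of ethanol, x2 = barrels of alkylate, x3 = barrels of straight-run naphtha, x4 = barrels of light naphtha, x5 = barrels of isomerate, x6 = barrels of toluene.
min 165.73x1 + 217.76x2 + 88.93x3 + 135.28x4 + 129.88x5 + 192.26x6 subject to:
  3.34x1 + 5.09x2 + 4.88x3 + 4.95x4 + 5.08x5 + 5.67x6 ≥ 14.49   (energy)
  2x2 + 32x3 + 15x4 + 1x5 ≤ 25   (sulfur mass)
  108.7x1 + 99.9x2 + 66.4x3 + 68.9x4 + 90.1x5 + 114.2x6 ≥ 125.7   (octane-barrels)
  x1, x2, x3, x4, x5, x6 ≥ 0.
The cheapest feasible vertex uses only straight-run naphtha, isomerate; ethanol, alkylate, light naphtha, toluene are not used. The energy and sulfur mass requirements are met with equality.
Solving gives x3 = 0.71353, x5 = 2.1669.
Objective = 88.93·0.71353 + 129.88·2.1669 = 344.8912.

$344.89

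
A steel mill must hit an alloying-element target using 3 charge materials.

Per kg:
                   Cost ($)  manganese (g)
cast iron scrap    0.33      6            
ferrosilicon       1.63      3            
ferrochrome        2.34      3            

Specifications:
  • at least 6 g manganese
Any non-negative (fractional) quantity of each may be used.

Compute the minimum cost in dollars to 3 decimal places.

This is a linear program. Let x1 = kg of cast iron scrap, x2 = kg of ferrosilicon, x3 = kg of ferrochrome.
min 0.33x1 + 1.63x2 + 2.34x3 s.t.:
  6x1 + 3x2 + 3x3 ≥ 6   (manganese)
  x1, x2, x3 ≥ 0.
The minimum-cost mix takes nothing from ferrosilicon, ferrochrome — only cast iron scrap. The manganese requirement is met with equality.
Solving gives x1 = 1.
Objective = 0.33·1 = 0.33000.

$0.330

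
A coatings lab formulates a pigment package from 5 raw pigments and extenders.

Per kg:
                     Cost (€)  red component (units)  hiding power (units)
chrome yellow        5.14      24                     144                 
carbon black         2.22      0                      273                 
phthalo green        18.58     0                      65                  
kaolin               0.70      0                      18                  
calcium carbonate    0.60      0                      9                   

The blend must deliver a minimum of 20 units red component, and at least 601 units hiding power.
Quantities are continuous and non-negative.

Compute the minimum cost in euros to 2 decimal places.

This is a linear program. Let x1 = kg of chrome yellow, x2 = kg of carbon black, x3 = kg of phthalo green, x4 = kg of kaolin, x5 = kg of calcium carbonate.
Minimise 5.14x1 + 2.22x2 + 18.58x3 + 0.7x4 + 0.6x5 with:
  24x1 ≥ 20   (red component)
  144x1 + 273x2 + 65x3 + 18x4 + 9x5 ≥ 601   (hiding power)
  x1, x2, x3, x4, x5 ≥ 0.
At the optimum only chrome yellow, carbon black are positive (phthalo green, kaolin, calcium carbonate = 0). There the red component and hiding power constraints are tight.
That vertex is x1 = 0.8333, x2 = 1.762.
Cost = 5.14·0.8333 + 2.22·1.762 = 8.1948.

€8.19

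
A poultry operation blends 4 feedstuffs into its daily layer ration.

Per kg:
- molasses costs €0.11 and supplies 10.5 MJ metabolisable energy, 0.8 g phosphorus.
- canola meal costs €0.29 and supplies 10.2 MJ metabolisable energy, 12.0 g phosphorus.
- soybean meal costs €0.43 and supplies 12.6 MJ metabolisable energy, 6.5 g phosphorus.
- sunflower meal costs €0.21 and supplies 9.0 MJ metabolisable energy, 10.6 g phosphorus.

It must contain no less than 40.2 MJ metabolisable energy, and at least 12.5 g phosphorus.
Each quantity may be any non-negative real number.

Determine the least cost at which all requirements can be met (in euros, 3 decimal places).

€0.531

Let x1 = kg of molasses, x2 = kg of canola meal, x3 = kg of soybean meal, x4 = kg of sunflower meal.
min 0.11x1 + 0.29x2 + 0.43x3 + 0.21x4 subject to:
  10.5x1 + 10.2x2 + 12.6x3 + 9x4 ≥ 40.2   (metabolisable energy)
  0.8x1 + 12x2 + 6.5x3 + 10.6x4 ≥ 12.5   (phosphorus)
  x1, x2, x3, x4 ≥ 0.
At the optimum only molasses, sunflower meal are positive (canola meal, soybean meal = 0). The metabolisable energy and phosphorus requirements are met with equality.
So molasses = 3.013 kg, sunflower meal = 0.9519 kg.
Cost = 0.11·3.013 + 0.21·0.9519 = 0.53133.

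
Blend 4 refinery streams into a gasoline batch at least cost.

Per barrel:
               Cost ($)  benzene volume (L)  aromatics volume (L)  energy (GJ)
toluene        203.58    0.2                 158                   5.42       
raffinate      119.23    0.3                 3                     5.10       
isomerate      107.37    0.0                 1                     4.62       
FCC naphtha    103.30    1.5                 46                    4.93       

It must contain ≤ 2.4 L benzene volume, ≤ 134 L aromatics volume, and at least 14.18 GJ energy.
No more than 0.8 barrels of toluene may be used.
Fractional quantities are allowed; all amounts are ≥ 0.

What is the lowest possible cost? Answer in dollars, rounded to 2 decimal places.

This is a linear program. Let x1 = barrels of toluene, x2 = barrels of raffinate, x3 = barrels of isomerate, x4 = barrels of FCC naphtha.
Minimize 203.58x1 + 119.23x2 + 107.37x3 + 103.3x4 with:
  0.2x1 + 0.3x2 + 1.5x4 ≤ 2.4   (benzene volume)
  158x1 + 3x2 + 1x3 + 46x4 ≤ 134   (aromatics volume)
  5.42x1 + 5.1x2 + 4.62x3 + 4.93x4 ≥ 14.18   (energy)
  x1 ≤ 0.8
  x1, x2, x3, x4 ≥ 0.
The optimal basis is {isomerate, FCC naphtha}; toluene, raffinate drop out. There the benzene volume and energy constraints are tight.
That vertex is x3 = 1.3619, x4 = 1.6.
Hence cost = 107.37·1.3619 + 103.3·1.6 = $311.5072.

$311.51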